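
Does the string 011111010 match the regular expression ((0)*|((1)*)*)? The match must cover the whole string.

Neither (0)* nor ((1)*)* matches 011111010.

no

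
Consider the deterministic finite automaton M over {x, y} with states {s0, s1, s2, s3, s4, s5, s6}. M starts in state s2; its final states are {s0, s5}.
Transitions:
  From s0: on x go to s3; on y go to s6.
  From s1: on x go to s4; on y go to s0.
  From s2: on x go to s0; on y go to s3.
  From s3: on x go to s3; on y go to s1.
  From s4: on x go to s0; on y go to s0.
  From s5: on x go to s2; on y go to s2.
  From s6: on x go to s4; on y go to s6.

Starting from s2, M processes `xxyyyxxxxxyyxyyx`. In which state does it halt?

s2 --x--> s0
s0 --x--> s3
s3 --y--> s1
s1 --y--> s0
s0 --y--> s6
s6 --x--> s4
s4 --x--> s0
s0 --x--> s3
s3 --x--> s3
s3 --x--> s3
s3 --y--> s1
s1 --y--> s0
s0 --x--> s3
s3 --y--> s1
s1 --y--> s0
s0 --x--> s3

s3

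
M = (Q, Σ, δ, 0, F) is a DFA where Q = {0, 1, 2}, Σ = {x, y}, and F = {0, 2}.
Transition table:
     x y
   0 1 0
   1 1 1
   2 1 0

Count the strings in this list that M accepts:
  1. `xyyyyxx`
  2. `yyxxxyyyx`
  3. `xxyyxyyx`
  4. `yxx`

0

`xyyyyxx`: rejected
`yyxxxyyyx`: rejected
`xxyyxyyx`: rejected
`yxx`: rejected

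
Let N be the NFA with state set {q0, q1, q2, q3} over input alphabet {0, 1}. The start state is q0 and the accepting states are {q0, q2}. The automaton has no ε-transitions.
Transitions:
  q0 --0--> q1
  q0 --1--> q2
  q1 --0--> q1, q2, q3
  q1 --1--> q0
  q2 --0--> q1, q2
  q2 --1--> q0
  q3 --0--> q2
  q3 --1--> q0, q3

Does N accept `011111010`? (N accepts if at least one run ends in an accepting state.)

rejected

Start: {q0}
read 0: {q1}
read 1: {q0}
read 1: {q2}
read 1: {q0}
read 1: {q2}
read 1: {q0}
read 0: {q1}
read 1: {q0}
read 0: {q1}
Reachable ∩ accepting = {} — empty.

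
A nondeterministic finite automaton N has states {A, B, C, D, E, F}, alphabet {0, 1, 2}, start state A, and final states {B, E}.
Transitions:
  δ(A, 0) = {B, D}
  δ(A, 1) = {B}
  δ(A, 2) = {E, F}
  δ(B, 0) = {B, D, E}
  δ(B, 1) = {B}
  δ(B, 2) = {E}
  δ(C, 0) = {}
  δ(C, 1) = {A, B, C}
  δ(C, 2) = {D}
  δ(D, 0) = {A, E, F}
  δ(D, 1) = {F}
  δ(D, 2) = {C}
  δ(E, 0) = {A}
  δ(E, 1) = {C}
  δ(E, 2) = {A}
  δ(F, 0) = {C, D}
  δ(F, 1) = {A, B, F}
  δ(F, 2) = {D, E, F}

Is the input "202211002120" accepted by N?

Start: {A}
read 2: {E, F}
read 0: {A, C, D}
read 2: {C, D, E, F}
read 2: {A, C, D, E, F}
read 1: {A, B, C, F}
read 1: {A, B, C, F}
read 0: {B, C, D, E}
read 0: {A, B, D, E, F}
read 2: {A, C, D, E, F}
read 1: {A, B, C, F}
read 2: {D, E, F}
read 0: {A, C, D, E, F}
Reachable ∩ accepting = {E} — nonempty.

accepted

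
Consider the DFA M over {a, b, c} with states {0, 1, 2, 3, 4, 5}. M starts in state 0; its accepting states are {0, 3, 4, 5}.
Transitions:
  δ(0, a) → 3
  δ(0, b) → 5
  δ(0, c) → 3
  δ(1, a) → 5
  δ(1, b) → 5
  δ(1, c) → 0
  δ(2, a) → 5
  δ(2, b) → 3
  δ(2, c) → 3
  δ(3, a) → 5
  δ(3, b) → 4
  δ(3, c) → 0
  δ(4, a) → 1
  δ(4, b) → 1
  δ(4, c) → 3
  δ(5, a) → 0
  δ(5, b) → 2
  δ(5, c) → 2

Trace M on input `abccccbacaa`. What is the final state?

0

0 --a--> 3
3 --b--> 4
4 --c--> 3
3 --c--> 0
0 --c--> 3
3 --c--> 0
0 --b--> 5
5 --a--> 0
0 --c--> 3
3 --a--> 5
5 --a--> 0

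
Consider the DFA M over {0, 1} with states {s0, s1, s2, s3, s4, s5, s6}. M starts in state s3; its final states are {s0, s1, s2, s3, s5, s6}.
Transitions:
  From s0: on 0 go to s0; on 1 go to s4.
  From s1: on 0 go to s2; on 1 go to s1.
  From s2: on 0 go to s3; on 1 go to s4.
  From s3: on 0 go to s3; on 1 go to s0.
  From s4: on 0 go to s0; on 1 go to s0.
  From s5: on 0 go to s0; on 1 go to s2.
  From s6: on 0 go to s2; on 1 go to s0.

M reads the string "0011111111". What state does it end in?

s3 --0--> s3
s3 --0--> s3
s3 --1--> s0
s0 --1--> s4
s4 --1--> s0
s0 --1--> s4
s4 --1--> s0
s0 --1--> s4
s4 --1--> s0
s0 --1--> s4

s4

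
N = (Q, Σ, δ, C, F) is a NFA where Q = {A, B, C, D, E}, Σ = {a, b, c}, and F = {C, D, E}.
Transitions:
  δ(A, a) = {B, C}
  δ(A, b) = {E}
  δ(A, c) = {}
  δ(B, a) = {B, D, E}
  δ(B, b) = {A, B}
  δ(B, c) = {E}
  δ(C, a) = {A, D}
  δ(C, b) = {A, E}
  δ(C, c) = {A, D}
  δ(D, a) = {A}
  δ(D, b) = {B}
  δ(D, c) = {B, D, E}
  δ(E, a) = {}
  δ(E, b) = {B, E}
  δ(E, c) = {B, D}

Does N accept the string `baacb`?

Start: {C}
read b: {A, E}
read a: {B, C}
read a: {A, B, D, E}
read c: {B, D, E}
read b: {A, B, E}
Reachable ∩ accepting = {E} — nonempty.

accepted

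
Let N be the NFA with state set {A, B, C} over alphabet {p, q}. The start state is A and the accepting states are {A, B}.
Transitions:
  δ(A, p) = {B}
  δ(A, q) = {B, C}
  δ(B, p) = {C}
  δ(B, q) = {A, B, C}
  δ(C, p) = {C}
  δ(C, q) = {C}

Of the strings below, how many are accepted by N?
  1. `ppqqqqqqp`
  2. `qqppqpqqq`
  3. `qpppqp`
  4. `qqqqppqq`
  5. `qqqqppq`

0

`ppqqqqqqp`: rejected
`qqppqpqqq`: rejected
`qpppqp`: rejected
`qqqqppqq`: rejected
`qqqqppq`: rejected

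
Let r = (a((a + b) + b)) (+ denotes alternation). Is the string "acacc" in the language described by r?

no

No split of acacc into u·v has a matching u and ((a+b)+b) matching v.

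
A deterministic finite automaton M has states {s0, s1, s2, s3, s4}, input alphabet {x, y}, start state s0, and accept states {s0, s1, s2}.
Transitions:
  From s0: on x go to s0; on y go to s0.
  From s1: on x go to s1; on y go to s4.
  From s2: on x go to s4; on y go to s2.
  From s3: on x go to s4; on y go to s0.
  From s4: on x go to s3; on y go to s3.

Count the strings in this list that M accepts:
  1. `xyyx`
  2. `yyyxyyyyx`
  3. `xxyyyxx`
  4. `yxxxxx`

4

`xyyx`: accepted
`yyyxyyyyx`: accepted
`xxyyyxx`: accepted
`yxxxxx`: accepted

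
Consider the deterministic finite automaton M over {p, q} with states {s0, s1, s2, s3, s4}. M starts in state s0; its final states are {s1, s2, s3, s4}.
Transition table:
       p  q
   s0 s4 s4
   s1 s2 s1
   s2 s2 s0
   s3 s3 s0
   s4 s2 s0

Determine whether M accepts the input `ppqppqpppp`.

accepted

s0 --p--> s4
s4 --p--> s2
s2 --q--> s0
s0 --p--> s4
s4 --p--> s2
s2 --q--> s0
s0 --p--> s4
s4 --p--> s2
s2 --p--> s2
s2 --p--> s2
End in state s2, which is an accepting state.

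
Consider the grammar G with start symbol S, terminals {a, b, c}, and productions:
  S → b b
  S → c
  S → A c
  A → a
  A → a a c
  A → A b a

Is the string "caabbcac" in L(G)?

no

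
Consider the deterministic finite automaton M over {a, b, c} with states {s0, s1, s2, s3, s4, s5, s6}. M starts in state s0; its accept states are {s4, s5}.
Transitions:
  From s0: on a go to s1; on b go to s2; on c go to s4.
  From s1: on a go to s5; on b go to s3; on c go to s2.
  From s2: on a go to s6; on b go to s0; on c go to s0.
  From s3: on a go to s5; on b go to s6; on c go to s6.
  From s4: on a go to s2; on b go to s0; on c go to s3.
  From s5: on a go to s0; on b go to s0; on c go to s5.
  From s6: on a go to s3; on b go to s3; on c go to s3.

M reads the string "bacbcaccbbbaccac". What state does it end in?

s2

s0 --b--> s2
s2 --a--> s6
s6 --c--> s3
s3 --b--> s6
s6 --c--> s3
s3 --a--> s5
s5 --c--> s5
s5 --c--> s5
s5 --b--> s0
s0 --b--> s2
s2 --b--> s0
s0 --a--> s1
s1 --c--> s2
s2 --c--> s0
s0 --a--> s1
s1 --c--> s2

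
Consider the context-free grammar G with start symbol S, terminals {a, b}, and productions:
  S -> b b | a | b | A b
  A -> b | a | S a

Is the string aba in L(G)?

no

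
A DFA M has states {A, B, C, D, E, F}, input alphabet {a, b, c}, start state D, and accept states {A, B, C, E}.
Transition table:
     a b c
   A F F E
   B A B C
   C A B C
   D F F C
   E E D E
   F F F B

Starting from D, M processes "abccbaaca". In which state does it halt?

D --a--> F
F --b--> F
F --c--> B
B --c--> C
C --b--> B
B --a--> A
A --a--> F
F --c--> B
B --a--> A

A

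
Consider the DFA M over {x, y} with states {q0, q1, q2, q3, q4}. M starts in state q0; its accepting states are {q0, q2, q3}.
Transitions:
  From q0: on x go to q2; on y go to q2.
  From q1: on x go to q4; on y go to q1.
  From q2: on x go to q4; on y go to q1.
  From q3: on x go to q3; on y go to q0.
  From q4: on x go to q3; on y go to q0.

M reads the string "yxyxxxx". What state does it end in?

q3

q0 --y--> q2
q2 --x--> q4
q4 --y--> q0
q0 --x--> q2
q2 --x--> q4
q4 --x--> q3
q3 --x--> q3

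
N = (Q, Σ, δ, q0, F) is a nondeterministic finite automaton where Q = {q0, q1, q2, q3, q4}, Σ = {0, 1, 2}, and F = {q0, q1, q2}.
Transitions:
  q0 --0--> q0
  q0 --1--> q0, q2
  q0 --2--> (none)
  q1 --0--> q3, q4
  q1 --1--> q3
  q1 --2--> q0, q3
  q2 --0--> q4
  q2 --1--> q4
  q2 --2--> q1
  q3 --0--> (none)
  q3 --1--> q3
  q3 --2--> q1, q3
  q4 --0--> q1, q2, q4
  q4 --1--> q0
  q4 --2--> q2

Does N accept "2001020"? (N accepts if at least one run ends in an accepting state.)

Start: {q0}
read 2: {}
The reachable set is empty and stays empty for the remaining 6 symbols.
Reachable ∩ accepting = {} — empty.

rejected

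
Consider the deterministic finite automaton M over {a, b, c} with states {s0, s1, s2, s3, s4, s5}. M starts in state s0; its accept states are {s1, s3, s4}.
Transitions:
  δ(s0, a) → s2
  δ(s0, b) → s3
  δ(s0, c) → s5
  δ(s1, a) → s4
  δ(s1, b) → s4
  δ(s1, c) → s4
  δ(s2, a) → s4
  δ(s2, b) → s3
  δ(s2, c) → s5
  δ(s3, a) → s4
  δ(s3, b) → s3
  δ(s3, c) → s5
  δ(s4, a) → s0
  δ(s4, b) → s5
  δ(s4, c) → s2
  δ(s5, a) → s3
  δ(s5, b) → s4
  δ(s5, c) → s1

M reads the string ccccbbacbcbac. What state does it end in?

s5

s0 --c--> s5
s5 --c--> s1
s1 --c--> s4
s4 --c--> s2
s2 --b--> s3
s3 --b--> s3
s3 --a--> s4
s4 --c--> s2
s2 --b--> s3
s3 --c--> s5
s5 --b--> s4
s4 --a--> s0
s0 --c--> s5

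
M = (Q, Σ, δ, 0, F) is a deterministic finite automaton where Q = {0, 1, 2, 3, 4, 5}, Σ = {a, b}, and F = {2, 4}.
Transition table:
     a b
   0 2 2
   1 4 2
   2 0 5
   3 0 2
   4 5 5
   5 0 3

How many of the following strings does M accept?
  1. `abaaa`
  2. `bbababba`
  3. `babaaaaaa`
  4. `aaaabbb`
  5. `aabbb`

`abaaa`: rejected
`bbababba`: rejected
`babaaaaaa`: accepted
`aaaabbb`: rejected
`aabbb`: rejected

1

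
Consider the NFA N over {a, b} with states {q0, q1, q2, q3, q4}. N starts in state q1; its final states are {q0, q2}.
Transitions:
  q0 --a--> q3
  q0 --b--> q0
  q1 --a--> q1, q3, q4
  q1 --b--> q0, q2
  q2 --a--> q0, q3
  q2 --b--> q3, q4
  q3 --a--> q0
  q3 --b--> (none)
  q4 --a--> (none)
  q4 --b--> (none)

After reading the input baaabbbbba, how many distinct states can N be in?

1

Start: {q1}
read b: {q0, q2}
read a: {q0, q3}
read a: {q0, q3}
read a: {q0, q3}
read b: {q0}
read b: {q0}
read b: {q0}
read b: {q0}
read b: {q0}
read a: {q3}
Final reachable set {q3} has 1 state.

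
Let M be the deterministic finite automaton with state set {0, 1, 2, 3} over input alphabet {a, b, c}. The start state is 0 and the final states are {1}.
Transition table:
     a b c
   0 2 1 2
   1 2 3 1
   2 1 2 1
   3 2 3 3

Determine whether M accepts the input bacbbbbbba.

0 --b--> 1
1 --a--> 2
2 --c--> 1
1 --b--> 3
3 --b--> 3
3 --b--> 3
3 --b--> 3
3 --b--> 3
3 --b--> 3
3 --a--> 2
End in state 2, which is not an accepting state.

rejected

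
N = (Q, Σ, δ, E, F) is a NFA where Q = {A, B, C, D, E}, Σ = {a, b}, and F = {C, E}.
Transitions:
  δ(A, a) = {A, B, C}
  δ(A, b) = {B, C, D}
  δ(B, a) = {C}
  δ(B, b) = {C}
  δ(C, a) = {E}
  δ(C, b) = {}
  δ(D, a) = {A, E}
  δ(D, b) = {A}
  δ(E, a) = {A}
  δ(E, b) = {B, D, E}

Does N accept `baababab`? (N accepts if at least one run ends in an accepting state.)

Start: {E}
read b: {B, D, E}
read a: {A, C, E}
read a: {A, B, C, E}
read b: {B, C, D, E}
read a: {A, C, E}
read b: {B, C, D, E}
read a: {A, C, E}
read b: {B, C, D, E}
Reachable ∩ accepting = {C, E} — nonempty.

accepted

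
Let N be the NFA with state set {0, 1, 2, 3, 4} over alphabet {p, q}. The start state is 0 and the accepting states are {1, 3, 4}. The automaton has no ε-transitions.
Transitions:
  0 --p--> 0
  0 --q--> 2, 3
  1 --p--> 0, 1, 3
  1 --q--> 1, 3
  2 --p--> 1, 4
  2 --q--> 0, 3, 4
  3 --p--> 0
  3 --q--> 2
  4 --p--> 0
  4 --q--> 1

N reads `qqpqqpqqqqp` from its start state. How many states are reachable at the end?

Start: {0}
read q: {2, 3}
read q: {0, 2, 3, 4}
read p: {0, 1, 4}
read q: {1, 2, 3}
read q: {0, 1, 2, 3, 4}
read p: {0, 1, 3, 4}
read q: {1, 2, 3}
read q: {0, 1, 2, 3, 4}
read q: {0, 1, 2, 3, 4}
read q: {0, 1, 2, 3, 4}
read p: {0, 1, 3, 4}
Final reachable set {0, 1, 3, 4} has 4 states.

4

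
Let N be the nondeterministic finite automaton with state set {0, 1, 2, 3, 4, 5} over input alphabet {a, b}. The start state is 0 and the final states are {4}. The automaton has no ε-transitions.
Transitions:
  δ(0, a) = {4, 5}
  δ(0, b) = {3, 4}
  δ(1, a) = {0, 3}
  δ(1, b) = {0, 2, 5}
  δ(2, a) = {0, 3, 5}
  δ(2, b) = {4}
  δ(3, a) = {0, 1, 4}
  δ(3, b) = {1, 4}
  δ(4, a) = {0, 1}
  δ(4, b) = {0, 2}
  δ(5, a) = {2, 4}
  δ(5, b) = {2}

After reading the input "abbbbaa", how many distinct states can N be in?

6

Start: {0}
read a: {4, 5}
read b: {0, 2}
read b: {3, 4}
read b: {0, 1, 2, 4}
read b: {0, 2, 3, 4, 5}
read a: {0, 1, 2, 3, 4, 5}
read a: {0, 1, 2, 3, 4, 5}
Final reachable set {0, 1, 2, 3, 4, 5} has 6 states.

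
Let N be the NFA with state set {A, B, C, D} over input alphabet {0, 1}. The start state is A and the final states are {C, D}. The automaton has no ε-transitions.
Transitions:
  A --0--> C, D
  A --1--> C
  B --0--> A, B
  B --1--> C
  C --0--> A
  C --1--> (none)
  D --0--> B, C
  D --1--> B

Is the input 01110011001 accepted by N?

rejected

Start: {A}
read 0: {C, D}
read 1: {B}
read 1: {C}
read 1: {}
The reachable set is empty and stays empty for the remaining 7 symbols.
Reachable ∩ accepting = {} — empty.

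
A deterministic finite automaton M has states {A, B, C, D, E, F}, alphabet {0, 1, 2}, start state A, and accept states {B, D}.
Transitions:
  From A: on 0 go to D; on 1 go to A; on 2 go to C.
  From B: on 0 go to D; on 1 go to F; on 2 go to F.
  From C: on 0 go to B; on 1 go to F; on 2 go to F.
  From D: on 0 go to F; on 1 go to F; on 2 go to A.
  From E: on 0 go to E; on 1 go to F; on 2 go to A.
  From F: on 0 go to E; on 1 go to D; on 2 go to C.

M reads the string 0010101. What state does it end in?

A --0--> D
D --0--> F
F --1--> D
D --0--> F
F --1--> D
D --0--> F
F --1--> D

D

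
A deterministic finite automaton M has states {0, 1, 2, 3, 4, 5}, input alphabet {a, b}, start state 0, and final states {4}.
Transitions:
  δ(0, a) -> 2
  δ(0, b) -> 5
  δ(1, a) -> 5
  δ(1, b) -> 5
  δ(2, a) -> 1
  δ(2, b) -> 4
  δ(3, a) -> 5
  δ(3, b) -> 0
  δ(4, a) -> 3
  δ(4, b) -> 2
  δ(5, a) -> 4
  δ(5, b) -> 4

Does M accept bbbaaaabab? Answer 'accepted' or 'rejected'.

accepted

0 --b--> 5
5 --b--> 4
4 --b--> 2
2 --a--> 1
1 --a--> 5
5 --a--> 4
4 --a--> 3
3 --b--> 0
0 --a--> 2
2 --b--> 4
End in state 4, which is an accepting state.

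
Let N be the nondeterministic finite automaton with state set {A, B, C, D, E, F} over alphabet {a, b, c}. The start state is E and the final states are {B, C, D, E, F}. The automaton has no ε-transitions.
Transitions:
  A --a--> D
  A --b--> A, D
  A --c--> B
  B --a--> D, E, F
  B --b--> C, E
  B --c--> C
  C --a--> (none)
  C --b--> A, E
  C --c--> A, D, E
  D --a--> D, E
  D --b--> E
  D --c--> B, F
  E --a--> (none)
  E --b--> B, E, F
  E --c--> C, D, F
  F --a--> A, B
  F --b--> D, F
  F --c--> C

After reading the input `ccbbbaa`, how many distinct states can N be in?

Start: {E}
read c: {C, D, F}
read c: {A, B, C, D, E, F}
read b: {A, B, C, D, E, F}
read b: {A, B, C, D, E, F}
read b: {A, B, C, D, E, F}
read a: {A, B, D, E, F}
read a: {A, B, D, E, F}
Final reachable set {A, B, D, E, F} has 5 states.

5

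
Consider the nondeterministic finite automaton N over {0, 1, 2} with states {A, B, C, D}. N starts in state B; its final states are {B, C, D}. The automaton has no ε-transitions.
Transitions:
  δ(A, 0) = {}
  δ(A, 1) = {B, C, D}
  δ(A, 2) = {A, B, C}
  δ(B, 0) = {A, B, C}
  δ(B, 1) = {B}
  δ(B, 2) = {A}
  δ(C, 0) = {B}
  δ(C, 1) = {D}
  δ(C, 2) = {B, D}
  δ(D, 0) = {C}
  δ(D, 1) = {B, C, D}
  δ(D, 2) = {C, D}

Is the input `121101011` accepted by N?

Start: {B}
read 1: {B}
read 2: {A}
read 1: {B, C, D}
read 1: {B, C, D}
read 0: {A, B, C}
read 1: {B, C, D}
read 0: {A, B, C}
read 1: {B, C, D}
read 1: {B, C, D}
Reachable ∩ accepting = {B, C, D} — nonempty.

accepted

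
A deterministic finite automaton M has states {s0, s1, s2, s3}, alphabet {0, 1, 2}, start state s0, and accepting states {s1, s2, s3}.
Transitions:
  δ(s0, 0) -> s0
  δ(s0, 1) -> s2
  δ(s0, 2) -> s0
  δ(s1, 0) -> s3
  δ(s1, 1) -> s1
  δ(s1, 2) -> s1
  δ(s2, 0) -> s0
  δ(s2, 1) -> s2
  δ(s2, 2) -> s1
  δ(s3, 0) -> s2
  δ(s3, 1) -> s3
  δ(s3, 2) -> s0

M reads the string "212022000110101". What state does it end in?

s2

s0 --2--> s0
s0 --1--> s2
s2 --2--> s1
s1 --0--> s3
s3 --2--> s0
s0 --2--> s0
s0 --0--> s0
s0 --0--> s0
s0 --0--> s0
s0 --1--> s2
s2 --1--> s2
s2 --0--> s0
s0 --1--> s2
s2 --0--> s0
s0 --1--> s2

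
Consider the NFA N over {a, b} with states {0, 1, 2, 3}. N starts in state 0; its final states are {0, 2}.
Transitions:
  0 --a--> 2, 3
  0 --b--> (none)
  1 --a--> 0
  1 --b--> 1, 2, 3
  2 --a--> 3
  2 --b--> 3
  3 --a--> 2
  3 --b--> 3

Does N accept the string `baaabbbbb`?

Start: {0}
read b: {}
The reachable set is empty and stays empty for the remaining 8 symbols.
Reachable ∩ accepting = {} — empty.

rejected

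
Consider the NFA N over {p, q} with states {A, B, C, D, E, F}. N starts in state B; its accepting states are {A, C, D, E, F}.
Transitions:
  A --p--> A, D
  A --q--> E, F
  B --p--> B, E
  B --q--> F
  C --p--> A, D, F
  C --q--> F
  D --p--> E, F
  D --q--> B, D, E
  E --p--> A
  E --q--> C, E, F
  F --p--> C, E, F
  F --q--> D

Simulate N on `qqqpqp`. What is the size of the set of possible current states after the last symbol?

Start: {B}
read q: {F}
read q: {D}
read q: {B, D, E}
read p: {A, B, E, F}
read q: {C, D, E, F}
read p: {A, C, D, E, F}
Final reachable set {A, C, D, E, F} has 5 states.

5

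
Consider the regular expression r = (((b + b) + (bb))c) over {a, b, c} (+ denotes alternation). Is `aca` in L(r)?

no

No split of aca into u·v has ((b+b)+(bb)) matching u and c matching v.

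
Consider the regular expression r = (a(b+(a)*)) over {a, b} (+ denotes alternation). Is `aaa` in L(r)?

yes

Split as a·aa: a matches a and (b+(a)*) matches aa.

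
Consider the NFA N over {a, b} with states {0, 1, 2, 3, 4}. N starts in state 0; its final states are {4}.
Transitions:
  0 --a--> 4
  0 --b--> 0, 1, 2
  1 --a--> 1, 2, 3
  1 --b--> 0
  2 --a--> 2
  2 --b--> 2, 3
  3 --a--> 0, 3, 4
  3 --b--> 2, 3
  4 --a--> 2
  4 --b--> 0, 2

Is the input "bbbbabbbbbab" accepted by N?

Start: {0}
read b: {0, 1, 2}
read b: {0, 1, 2, 3}
read b: {0, 1, 2, 3}
read b: {0, 1, 2, 3}
read a: {0, 1, 2, 3, 4}
read b: {0, 1, 2, 3}
read b: {0, 1, 2, 3}
read b: {0, 1, 2, 3}
read b: {0, 1, 2, 3}
read b: {0, 1, 2, 3}
read a: {0, 1, 2, 3, 4}
read b: {0, 1, 2, 3}
Reachable ∩ accepting = {} — empty.

rejected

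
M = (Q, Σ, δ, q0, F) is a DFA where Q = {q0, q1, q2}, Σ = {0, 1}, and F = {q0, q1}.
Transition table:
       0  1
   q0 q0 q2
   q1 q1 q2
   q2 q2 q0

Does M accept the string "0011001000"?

q0 --0--> q0
q0 --0--> q0
q0 --1--> q2
q2 --1--> q0
q0 --0--> q0
q0 --0--> q0
q0 --1--> q2
q2 --0--> q2
q2 --0--> q2
q2 --0--> q2
End in state q2, which is not an accepting state.

rejected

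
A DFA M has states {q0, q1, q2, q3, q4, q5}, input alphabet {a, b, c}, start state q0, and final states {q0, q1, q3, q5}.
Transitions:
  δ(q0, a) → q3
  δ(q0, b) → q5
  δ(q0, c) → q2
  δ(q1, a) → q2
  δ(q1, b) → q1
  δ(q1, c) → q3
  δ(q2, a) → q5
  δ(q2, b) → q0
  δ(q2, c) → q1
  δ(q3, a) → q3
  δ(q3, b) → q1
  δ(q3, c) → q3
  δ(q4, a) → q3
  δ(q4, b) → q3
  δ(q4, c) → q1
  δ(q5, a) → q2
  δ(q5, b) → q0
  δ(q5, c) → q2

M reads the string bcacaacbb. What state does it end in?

q0 --b--> q5
q5 --c--> q2
q2 --a--> q5
q5 --c--> q2
q2 --a--> q5
q5 --a--> q2
q2 --c--> q1
q1 --b--> q1
q1 --b--> q1

q1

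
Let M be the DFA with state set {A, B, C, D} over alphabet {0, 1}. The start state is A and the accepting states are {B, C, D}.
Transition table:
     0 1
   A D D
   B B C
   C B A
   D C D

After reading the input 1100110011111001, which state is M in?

A --1--> D
D --1--> D
D --0--> C
C --0--> B
B --1--> C
C --1--> A
A --0--> D
D --0--> C
C --1--> A
A --1--> D
D --1--> D
D --1--> D
D --1--> D
D --0--> C
C --0--> B
B --1--> C

C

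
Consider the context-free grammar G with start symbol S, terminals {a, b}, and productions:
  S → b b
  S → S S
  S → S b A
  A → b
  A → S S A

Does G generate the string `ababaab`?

no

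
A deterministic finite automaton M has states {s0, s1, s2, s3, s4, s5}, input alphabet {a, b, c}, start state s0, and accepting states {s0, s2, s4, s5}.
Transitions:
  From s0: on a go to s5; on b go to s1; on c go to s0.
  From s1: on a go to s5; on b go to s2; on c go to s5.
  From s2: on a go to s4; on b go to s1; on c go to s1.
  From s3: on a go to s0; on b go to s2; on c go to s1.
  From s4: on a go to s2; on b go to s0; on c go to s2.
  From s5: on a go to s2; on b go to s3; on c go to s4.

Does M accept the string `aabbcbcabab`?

s0 --a--> s5
s5 --a--> s2
s2 --b--> s1
s1 --b--> s2
s2 --c--> s1
s1 --b--> s2
s2 --c--> s1
s1 --a--> s5
s5 --b--> s3
s3 --a--> s0
s0 --b--> s1
End in state s1, which is not an accepting state.

rejected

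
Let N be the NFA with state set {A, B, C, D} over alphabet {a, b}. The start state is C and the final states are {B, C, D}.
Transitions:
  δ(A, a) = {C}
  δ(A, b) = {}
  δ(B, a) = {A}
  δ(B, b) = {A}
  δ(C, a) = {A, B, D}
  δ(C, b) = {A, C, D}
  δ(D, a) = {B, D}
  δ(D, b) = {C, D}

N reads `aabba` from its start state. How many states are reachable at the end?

4

Start: {C}
read a: {A, B, D}
read a: {A, B, C, D}
read b: {A, C, D}
read b: {A, C, D}
read a: {A, B, C, D}
Final reachable set {A, B, C, D} has 4 states.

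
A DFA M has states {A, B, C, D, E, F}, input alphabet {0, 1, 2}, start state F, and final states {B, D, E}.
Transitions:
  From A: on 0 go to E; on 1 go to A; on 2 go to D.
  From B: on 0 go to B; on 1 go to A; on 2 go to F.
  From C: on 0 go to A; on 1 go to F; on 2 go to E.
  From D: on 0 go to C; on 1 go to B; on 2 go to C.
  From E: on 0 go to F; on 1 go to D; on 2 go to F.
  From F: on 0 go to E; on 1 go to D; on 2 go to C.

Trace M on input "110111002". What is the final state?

F --1--> D
D --1--> B
B --0--> B
B --1--> A
A --1--> A
A --1--> A
A --0--> E
E --0--> F
F --2--> C

C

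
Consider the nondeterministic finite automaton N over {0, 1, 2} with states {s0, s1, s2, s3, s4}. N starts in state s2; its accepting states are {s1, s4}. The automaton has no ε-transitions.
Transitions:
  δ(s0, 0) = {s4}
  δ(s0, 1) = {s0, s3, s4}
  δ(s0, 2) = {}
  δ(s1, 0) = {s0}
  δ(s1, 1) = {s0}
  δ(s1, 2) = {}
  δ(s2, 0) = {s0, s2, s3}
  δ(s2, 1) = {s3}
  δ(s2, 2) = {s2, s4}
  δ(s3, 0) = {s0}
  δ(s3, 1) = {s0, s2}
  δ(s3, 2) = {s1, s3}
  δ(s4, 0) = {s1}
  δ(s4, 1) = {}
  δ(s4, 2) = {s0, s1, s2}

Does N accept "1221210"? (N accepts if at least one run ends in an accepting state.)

rejected

Start: {s2}
read 1: {s3}
read 2: {s1, s3}
read 2: {s1, s3}
read 1: {s0, s2}
read 2: {s2, s4}
read 1: {s3}
read 0: {s0}
Reachable ∩ accepting = {} — empty.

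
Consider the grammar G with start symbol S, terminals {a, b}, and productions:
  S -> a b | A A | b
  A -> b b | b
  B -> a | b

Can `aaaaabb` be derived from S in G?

no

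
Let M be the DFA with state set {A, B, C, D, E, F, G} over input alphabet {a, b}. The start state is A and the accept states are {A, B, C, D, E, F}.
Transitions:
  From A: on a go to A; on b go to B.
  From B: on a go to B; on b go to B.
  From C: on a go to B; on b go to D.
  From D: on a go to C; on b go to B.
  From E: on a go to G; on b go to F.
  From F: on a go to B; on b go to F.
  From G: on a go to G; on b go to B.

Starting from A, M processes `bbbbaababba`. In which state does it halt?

A --b--> B
B --b--> B
B --b--> B
B --b--> B
B --a--> B
B --a--> B
B --b--> B
B --a--> B
B --b--> B
B --b--> B
B --a--> B

B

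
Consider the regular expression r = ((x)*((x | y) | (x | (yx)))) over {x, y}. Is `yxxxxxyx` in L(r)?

No split of yxxxxxyx into u·v has (x)* matching u and ((x|y)|(x|(yx))) matching v.

no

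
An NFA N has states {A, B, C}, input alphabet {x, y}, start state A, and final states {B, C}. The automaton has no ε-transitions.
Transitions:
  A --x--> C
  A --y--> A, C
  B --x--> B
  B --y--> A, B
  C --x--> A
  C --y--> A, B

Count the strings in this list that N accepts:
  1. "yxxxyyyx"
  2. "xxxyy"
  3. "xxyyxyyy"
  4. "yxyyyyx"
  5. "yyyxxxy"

"yxxxyyyx": accepted
"xxxyy": accepted
"xxyyxyyy": accepted
"yxyyyyx": accepted
"yyyxxxy": accepted

5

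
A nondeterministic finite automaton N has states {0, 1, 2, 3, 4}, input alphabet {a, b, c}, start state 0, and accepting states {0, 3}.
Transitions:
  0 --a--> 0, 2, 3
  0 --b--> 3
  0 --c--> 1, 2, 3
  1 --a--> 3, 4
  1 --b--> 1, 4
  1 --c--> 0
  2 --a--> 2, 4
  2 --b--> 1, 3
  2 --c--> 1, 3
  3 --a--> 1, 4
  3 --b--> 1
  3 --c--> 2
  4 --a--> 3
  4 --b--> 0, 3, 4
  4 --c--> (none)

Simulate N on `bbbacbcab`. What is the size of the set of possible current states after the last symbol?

Start: {0}
read b: {3}
read b: {1}
read b: {1, 4}
read a: {3, 4}
read c: {2}
read b: {1, 3}
read c: {0, 2}
read a: {0, 2, 3, 4}
read b: {0, 1, 3, 4}
Final reachable set {0, 1, 3, 4} has 4 states.

4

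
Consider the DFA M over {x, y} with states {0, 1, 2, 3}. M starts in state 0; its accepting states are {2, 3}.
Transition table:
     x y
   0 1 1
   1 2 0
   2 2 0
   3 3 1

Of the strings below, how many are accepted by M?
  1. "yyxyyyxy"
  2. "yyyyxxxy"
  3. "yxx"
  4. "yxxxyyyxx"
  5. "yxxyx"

"yyxyyyxy": rejected
"yyyyxxxy": rejected
"yxx": accepted
"yxxxyyyxx": accepted
"yxxyx": rejected

2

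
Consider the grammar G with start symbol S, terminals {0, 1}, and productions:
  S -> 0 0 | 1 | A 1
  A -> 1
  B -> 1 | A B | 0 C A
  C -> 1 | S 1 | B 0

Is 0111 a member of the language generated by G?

no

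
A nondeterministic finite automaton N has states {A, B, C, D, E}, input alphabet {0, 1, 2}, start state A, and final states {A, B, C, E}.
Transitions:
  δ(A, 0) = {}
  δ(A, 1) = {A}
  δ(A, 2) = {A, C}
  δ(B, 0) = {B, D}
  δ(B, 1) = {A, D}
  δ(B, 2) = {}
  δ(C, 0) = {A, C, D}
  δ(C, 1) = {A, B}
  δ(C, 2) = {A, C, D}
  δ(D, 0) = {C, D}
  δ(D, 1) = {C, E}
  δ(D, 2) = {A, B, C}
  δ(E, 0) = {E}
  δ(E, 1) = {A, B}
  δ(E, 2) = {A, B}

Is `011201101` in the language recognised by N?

rejected

Start: {A}
read 0: {}
The reachable set is empty and stays empty for the remaining 8 symbols.
Reachable ∩ accepting = {} — empty.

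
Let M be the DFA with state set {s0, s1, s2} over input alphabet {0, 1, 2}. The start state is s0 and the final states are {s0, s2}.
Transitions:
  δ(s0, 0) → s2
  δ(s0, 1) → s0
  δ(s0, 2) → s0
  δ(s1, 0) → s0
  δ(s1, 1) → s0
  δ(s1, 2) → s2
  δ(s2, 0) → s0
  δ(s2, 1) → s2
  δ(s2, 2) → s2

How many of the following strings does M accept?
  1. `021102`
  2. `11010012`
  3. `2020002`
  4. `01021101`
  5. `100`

5

`021102`: accepted
`11010012`: accepted
`2020002`: accepted
`01021101`: accepted
`100`: accepted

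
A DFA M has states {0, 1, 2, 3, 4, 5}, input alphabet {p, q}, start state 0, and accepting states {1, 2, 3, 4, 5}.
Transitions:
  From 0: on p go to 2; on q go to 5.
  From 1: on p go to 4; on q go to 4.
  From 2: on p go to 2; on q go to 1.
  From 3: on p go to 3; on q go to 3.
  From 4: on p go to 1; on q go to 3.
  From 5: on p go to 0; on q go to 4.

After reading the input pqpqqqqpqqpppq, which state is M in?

3

0 --p--> 2
2 --q--> 1
1 --p--> 4
4 --q--> 3
3 --q--> 3
3 --q--> 3
3 --q--> 3
3 --p--> 3
3 --q--> 3
3 --q--> 3
3 --p--> 3
3 --p--> 3
3 --p--> 3
3 --q--> 3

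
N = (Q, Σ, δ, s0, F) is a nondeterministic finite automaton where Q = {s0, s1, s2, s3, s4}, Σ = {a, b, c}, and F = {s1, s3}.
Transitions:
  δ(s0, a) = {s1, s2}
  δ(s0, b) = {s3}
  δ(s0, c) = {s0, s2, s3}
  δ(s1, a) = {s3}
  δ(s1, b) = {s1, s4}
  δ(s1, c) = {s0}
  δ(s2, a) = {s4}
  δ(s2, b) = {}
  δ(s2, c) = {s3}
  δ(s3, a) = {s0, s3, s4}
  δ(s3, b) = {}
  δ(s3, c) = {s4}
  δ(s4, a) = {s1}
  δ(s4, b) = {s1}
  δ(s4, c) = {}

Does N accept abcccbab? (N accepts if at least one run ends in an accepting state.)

accepted

Start: {s0}
read a: {s1, s2}
read b: {s1, s4}
read c: {s0}
read c: {s0, s2, s3}
read c: {s0, s2, s3, s4}
read b: {s1, s3}
read a: {s0, s3, s4}
read b: {s1, s3}
Reachable ∩ accepting = {s1, s3} — nonempty.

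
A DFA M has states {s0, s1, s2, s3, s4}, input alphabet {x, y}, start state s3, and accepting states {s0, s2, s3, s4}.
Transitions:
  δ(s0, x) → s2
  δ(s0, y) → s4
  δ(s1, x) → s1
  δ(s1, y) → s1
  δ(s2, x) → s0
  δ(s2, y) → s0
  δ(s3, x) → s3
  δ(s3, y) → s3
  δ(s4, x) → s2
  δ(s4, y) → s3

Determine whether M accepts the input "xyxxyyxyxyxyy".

s3 --x--> s3
s3 --y--> s3
s3 --x--> s3
s3 --x--> s3
s3 --y--> s3
s3 --y--> s3
s3 --x--> s3
s3 --y--> s3
s3 --x--> s3
s3 --y--> s3
s3 --x--> s3
s3 --y--> s3
s3 --y--> s3
End in state s3, which is an accepting state.

accepted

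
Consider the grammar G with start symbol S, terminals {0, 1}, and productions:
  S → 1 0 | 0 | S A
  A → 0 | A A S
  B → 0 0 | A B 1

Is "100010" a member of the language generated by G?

yes

S ⇒ SA ⇒ 10A ⇒ 10AAS ⇒ 100AS ⇒ 1000S ⇒ 100010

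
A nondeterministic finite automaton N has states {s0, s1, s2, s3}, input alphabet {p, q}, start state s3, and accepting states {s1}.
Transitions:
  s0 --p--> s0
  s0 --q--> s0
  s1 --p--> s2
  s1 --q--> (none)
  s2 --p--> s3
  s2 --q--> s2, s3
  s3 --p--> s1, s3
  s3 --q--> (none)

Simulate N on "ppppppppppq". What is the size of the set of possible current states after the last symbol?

2

Start: {s3}
read p: {s1, s3}
read p: {s1, s2, s3}
read p: {s1, s2, s3}
read p: {s1, s2, s3}
read p: {s1, s2, s3}
read p: {s1, s2, s3}
read p: {s1, s2, s3}
read p: {s1, s2, s3}
read p: {s1, s2, s3}
read p: {s1, s2, s3}
read q: {s2, s3}
Final reachable set {s2, s3} has 2 states.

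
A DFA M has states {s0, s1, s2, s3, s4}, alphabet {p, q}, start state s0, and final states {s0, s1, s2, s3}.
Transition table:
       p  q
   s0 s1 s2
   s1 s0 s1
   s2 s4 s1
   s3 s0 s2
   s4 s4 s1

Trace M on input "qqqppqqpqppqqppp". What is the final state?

s0

s0 --q--> s2
s2 --q--> s1
s1 --q--> s1
s1 --p--> s0
s0 --p--> s1
s1 --q--> s1
s1 --q--> s1
s1 --p--> s0
s0 --q--> s2
s2 --p--> s4
s4 --p--> s4
s4 --q--> s1
s1 --q--> s1
s1 --p--> s0
s0 --p--> s1
s1 --p--> s0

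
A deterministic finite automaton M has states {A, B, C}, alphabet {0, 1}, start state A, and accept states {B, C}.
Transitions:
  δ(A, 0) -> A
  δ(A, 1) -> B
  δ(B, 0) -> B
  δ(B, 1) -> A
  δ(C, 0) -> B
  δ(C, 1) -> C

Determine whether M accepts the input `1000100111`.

A --1--> B
B --0--> B
B --0--> B
B --0--> B
B --1--> A
A --0--> A
A --0--> A
A --1--> B
B --1--> A
A --1--> B
End in state B, which is an accepting state.

accepted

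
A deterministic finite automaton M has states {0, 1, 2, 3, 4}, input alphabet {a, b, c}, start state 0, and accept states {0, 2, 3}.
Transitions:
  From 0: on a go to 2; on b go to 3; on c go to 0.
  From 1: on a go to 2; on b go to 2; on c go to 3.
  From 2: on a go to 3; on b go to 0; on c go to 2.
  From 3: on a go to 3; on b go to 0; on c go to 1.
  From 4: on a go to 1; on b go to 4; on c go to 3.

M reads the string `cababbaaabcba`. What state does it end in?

3

0 --c--> 0
0 --a--> 2
2 --b--> 0
0 --a--> 2
2 --b--> 0
0 --b--> 3
3 --a--> 3
3 --a--> 3
3 --a--> 3
3 --b--> 0
0 --c--> 0
0 --b--> 3
3 --a--> 3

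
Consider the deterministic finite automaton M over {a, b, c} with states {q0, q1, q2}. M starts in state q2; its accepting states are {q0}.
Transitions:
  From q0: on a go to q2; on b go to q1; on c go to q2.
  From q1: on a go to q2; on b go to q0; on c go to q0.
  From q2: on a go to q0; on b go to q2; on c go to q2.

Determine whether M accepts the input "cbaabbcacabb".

q2 --c--> q2
q2 --b--> q2
q2 --a--> q0
q0 --a--> q2
q2 --b--> q2
q2 --b--> q2
q2 --c--> q2
q2 --a--> q0
q0 --c--> q2
q2 --a--> q0
q0 --b--> q1
q1 --b--> q0
End in state q0, which is an accepting state.

accepted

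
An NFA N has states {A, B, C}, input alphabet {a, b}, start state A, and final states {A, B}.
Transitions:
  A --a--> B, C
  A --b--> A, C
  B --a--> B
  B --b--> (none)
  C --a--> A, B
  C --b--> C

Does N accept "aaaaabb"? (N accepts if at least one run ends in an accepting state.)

rejected

Start: {A}
read a: {B, C}
read a: {A, B}
read a: {B, C}
read a: {A, B}
read a: {B, C}
read b: {C}
read b: {C}
Reachable ∩ accepting = {} — empty.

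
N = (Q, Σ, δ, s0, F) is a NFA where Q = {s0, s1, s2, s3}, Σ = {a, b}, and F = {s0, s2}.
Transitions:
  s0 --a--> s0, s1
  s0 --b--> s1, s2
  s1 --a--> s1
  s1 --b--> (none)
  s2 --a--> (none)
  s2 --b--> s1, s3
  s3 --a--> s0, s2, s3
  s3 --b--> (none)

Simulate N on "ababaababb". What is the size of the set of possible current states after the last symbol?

Start: {s0}
read a: {s0, s1}
read b: {s1, s2}
read a: {s1}
read b: {}
The reachable set is empty and stays empty for the remaining 6 symbols.
Final reachable set {} has 0 states.

0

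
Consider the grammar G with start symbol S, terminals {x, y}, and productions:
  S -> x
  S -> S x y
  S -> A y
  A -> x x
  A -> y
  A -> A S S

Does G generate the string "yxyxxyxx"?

no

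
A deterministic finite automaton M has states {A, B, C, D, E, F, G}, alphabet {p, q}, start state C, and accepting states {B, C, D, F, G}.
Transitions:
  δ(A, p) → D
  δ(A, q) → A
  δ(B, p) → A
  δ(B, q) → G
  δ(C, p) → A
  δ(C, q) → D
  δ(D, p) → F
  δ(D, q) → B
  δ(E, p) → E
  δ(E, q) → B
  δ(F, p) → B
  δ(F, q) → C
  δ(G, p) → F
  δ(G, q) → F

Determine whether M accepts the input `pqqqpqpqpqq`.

accepted

C --p--> A
A --q--> A
A --q--> A
A --q--> A
A --p--> D
D --q--> B
B --p--> A
A --q--> A
A --p--> D
D --q--> B
B --q--> G
End in state G, which is an accepting state.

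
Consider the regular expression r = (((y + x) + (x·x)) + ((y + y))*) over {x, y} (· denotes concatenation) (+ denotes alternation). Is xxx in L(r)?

Neither ((y+x)+(x·x)) nor ((y+y))* matches xxx.

no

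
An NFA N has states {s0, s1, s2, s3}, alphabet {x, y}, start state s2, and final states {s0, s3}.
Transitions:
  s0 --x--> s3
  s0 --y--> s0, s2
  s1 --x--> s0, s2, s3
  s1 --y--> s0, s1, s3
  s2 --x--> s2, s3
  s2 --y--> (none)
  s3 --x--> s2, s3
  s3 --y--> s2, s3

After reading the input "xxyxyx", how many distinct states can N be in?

2

Start: {s2}
read x: {s2, s3}
read x: {s2, s3}
read y: {s2, s3}
read x: {s2, s3}
read y: {s2, s3}
read x: {s2, s3}
Final reachable set {s2, s3} has 2 states.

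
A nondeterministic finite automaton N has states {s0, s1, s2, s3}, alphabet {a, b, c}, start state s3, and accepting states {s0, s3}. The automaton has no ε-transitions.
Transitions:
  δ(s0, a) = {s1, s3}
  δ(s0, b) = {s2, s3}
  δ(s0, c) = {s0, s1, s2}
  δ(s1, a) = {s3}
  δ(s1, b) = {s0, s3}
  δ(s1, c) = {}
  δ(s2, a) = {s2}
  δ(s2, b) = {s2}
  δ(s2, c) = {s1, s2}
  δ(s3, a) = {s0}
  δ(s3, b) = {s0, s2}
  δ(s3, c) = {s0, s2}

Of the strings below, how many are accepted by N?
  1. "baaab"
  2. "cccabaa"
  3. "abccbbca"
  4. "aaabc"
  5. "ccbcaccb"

"baaab": accepted
"cccabaa": accepted
"abccbbca": accepted
"aaabc": accepted
"ccbcaccb": accepted

5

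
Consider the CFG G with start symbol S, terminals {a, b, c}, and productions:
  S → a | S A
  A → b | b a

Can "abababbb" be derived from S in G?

S ⇒ SA ⇒ SAA ⇒ SAAA ⇒ SAAAA ⇒ SAAAAA ⇒ aAAAAA ⇒ abaAAAA ⇒ ababaAAA ⇒ abababAA ⇒ abababbA ⇒ abababbb

yes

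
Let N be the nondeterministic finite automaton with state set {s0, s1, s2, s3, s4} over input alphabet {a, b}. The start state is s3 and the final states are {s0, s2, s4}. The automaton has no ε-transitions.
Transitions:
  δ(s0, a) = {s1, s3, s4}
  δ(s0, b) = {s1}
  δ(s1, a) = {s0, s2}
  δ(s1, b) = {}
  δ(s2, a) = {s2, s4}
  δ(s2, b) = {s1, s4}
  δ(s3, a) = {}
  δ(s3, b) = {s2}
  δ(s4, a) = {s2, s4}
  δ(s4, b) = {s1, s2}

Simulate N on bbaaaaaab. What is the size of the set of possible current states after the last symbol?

3

Start: {s3}
read b: {s2}
read b: {s1, s4}
read a: {s0, s2, s4}
read a: {s1, s2, s3, s4}
read a: {s0, s2, s4}
read a: {s1, s2, s3, s4}
read a: {s0, s2, s4}
read a: {s1, s2, s3, s4}
read b: {s1, s2, s4}
Final reachable set {s1, s2, s4} has 3 states.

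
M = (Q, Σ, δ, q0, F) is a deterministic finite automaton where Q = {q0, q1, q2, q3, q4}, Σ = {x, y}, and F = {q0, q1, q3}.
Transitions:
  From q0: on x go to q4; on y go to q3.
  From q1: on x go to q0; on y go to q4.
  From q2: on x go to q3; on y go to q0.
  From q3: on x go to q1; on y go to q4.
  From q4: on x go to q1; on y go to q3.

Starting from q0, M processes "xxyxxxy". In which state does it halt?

q0 --x--> q4
q4 --x--> q1
q1 --y--> q4
q4 --x--> q1
q1 --x--> q0
q0 --x--> q4
q4 --y--> q3

q3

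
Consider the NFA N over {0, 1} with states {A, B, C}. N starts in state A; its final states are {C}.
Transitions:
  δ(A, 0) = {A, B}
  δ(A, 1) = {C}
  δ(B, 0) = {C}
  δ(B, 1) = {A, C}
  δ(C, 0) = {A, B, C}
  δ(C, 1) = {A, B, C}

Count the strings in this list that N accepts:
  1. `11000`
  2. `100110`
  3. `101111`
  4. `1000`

`11000`: accepted
`100110`: accepted
`101111`: accepted
`1000`: accepted

4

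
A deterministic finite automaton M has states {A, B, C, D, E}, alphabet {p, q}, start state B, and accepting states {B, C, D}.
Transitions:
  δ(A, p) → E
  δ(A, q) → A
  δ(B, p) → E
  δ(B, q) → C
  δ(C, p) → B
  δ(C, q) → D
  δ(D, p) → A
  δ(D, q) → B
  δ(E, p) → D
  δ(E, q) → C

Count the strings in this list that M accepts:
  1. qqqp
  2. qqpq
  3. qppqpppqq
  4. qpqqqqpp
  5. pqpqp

2

qqqp: rejected
qqpq: rejected
qppqpppqq: accepted
qpqqqqpp: rejected
pqpqp: accepted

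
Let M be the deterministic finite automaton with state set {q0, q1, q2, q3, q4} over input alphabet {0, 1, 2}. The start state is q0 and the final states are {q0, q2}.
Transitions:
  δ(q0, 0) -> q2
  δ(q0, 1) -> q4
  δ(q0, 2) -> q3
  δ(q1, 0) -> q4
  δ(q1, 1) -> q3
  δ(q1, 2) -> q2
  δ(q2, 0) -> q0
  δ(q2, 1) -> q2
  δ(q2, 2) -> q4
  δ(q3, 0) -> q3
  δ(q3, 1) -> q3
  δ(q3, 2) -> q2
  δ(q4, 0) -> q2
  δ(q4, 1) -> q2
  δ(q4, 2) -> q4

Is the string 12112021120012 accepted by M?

rejected

q0 --1--> q4
q4 --2--> q4
q4 --1--> q2
q2 --1--> q2
q2 --2--> q4
q4 --0--> q2
q2 --2--> q4
q4 --1--> q2
q2 --1--> q2
q2 --2--> q4
q4 --0--> q2
q2 --0--> q0
q0 --1--> q4
q4 --2--> q4
End in state q4, which is not an accepting state.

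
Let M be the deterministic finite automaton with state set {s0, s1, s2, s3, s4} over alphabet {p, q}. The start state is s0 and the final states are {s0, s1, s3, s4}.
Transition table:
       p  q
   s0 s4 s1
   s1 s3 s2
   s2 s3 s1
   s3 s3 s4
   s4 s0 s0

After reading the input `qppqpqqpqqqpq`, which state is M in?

s4

s0 --q--> s1
s1 --p--> s3
s3 --p--> s3
s3 --q--> s4
s4 --p--> s0
s0 --q--> s1
s1 --q--> s2
s2 --p--> s3
s3 --q--> s4
s4 --q--> s0
s0 --q--> s1
s1 --p--> s3
s3 --q--> s4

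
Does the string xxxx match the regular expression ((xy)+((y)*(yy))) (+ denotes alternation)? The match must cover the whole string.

Neither (xy) nor ((y)*(yy)) matches xxxx.

no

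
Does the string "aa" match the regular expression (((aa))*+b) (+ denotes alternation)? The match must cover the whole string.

The left alternative ((aa))* matches aa.

yes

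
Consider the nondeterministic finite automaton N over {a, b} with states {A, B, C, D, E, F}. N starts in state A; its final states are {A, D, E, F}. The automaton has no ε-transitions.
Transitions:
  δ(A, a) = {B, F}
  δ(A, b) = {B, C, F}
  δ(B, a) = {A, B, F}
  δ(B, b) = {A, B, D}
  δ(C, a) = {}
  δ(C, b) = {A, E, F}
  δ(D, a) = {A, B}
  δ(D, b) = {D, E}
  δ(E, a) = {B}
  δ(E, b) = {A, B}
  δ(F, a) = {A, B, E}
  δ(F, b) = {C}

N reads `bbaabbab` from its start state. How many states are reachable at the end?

5

Start: {A}
read b: {B, C, F}
read b: {A, B, C, D, E, F}
read a: {A, B, E, F}
read a: {A, B, E, F}
read b: {A, B, C, D, F}
read b: {A, B, C, D, E, F}
read a: {A, B, E, F}
read b: {A, B, C, D, F}
Final reachable set {A, B, C, D, F} has 5 states.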